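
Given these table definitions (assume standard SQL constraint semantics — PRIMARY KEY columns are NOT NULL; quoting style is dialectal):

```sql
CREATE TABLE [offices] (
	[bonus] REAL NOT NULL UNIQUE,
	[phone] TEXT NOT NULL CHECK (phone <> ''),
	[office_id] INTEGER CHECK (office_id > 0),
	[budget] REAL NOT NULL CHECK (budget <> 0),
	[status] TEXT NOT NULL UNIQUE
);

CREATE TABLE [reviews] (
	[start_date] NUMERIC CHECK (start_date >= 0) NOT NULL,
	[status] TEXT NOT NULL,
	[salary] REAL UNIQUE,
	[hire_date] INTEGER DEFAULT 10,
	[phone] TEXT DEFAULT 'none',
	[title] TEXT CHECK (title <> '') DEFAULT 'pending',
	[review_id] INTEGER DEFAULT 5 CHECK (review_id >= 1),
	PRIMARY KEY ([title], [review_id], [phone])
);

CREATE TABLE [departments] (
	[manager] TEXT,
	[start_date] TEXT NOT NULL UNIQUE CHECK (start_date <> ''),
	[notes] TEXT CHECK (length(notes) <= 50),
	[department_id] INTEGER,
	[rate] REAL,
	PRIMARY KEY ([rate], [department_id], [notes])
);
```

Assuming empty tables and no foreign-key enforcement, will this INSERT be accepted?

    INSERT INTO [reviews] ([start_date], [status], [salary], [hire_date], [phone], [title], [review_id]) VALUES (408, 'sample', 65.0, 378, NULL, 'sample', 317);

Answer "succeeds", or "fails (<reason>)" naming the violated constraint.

phone is explicitly set to NULL, but phone is part of the PRIMARY KEY (implied NOT NULL).

fails (NOT NULL on phone)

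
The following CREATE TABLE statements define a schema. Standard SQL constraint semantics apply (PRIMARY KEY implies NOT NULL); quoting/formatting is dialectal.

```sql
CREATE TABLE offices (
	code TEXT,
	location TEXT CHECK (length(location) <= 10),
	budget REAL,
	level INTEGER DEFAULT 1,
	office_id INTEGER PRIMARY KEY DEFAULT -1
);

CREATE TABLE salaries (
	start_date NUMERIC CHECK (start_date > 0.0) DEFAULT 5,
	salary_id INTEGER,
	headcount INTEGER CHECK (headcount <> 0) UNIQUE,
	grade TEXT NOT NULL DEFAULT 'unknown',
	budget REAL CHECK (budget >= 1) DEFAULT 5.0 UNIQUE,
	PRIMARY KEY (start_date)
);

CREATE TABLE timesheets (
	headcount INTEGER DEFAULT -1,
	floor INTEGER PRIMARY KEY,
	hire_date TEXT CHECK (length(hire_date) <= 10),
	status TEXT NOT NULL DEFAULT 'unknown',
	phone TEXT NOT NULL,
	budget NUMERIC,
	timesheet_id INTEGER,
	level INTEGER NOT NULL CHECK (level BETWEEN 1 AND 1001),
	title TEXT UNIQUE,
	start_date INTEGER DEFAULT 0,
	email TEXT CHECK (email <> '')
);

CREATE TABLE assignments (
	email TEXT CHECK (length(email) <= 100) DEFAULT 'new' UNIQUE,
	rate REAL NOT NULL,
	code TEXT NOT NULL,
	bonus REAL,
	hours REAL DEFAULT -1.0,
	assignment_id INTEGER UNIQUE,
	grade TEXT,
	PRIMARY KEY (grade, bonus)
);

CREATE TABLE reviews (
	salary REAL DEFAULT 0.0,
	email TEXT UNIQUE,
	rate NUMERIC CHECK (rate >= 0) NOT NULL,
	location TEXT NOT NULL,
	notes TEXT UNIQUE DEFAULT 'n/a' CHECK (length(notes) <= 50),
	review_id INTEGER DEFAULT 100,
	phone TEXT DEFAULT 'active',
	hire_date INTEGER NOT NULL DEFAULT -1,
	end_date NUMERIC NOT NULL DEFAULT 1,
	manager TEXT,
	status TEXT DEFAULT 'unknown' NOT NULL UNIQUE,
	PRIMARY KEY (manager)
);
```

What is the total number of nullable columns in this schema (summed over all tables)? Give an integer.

offices: 4 nullable (code, location, budget, level — PK (office_id) and explicit NOT NULL columns excluded).
salaries: 3 nullable (salary_id, headcount, budget — PK (start_date) and explicit NOT NULL columns excluded).
timesheets: 7 nullable (headcount, hire_date, budget, timesheet_id, title, start_date, email — PK (floor) and explicit NOT NULL columns excluded).
assignments: 3 nullable (email, hours, assignment_id — PK (grade, bonus) and explicit NOT NULL columns excluded).
reviews: 5 nullable (salary, email, notes, review_id, phone — PK (manager) and explicit NOT NULL columns excluded).
Total: 4 + 3 + 7 + 3 + 5 = 22.

22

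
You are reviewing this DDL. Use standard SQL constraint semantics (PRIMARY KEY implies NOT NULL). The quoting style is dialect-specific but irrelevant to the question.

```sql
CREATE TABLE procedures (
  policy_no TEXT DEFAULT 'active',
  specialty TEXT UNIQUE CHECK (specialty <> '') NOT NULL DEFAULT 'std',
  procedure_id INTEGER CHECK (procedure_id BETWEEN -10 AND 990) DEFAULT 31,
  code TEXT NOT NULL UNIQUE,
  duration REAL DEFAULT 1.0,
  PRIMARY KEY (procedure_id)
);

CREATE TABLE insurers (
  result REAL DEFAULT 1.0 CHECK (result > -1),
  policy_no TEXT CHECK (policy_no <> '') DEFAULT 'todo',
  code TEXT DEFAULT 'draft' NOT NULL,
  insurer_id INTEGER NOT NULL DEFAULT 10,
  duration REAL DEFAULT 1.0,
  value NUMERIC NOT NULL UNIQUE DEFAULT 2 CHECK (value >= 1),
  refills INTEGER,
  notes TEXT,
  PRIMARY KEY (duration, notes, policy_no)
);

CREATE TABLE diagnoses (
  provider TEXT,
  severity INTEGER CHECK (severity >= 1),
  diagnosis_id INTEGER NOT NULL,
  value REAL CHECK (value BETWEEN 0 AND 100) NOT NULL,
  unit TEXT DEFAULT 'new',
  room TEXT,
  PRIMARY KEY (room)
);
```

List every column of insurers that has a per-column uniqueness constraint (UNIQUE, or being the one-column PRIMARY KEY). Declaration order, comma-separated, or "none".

value

- result: no UNIQUE or single-column PK constraint.
- policy_no: part of a composite PRIMARY KEY — only the tuple is unique, not this column on its own.
- code: no UNIQUE or single-column PK constraint.
- insurer_id: no UNIQUE or single-column PK constraint.
- duration: part of a composite PRIMARY KEY — only the tuple is unique, not this column on its own.
- value: declared UNIQUE → unique.
- refills: no UNIQUE or single-column PK constraint.
- notes: part of a composite PRIMARY KEY — only the tuple is unique, not this column on its own.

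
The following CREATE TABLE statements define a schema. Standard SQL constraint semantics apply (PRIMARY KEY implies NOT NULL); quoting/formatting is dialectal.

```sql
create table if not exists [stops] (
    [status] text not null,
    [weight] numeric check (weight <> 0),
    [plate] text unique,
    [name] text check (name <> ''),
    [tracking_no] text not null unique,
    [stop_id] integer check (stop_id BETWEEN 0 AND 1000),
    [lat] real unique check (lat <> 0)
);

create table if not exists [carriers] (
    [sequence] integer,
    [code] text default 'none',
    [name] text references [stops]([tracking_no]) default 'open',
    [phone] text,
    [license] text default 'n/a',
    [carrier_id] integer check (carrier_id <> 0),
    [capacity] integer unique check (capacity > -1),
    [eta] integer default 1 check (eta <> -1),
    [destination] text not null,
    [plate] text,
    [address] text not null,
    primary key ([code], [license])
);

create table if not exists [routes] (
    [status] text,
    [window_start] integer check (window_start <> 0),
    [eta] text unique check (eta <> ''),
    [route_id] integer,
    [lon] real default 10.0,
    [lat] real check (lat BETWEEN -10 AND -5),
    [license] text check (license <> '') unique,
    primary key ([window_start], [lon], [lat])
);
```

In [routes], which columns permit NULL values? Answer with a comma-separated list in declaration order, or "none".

- status: no NOT NULL constraint applies → nullable.
- window_start: part of the PRIMARY KEY, which implies NOT NULL → not nullable.
- eta: CHECK does not forbid NULL (a CHECK constraint passes when its expression is NULL) → nullable.
- route_id: no NOT NULL constraint applies → nullable.
- lon: part of the PRIMARY KEY, which implies NOT NULL → not nullable.
- lat: part of the PRIMARY KEY, which implies NOT NULL → not nullable.
- license: CHECK does not forbid NULL (a CHECK constraint passes when its expression is NULL) → nullable.

status, eta, route_id, license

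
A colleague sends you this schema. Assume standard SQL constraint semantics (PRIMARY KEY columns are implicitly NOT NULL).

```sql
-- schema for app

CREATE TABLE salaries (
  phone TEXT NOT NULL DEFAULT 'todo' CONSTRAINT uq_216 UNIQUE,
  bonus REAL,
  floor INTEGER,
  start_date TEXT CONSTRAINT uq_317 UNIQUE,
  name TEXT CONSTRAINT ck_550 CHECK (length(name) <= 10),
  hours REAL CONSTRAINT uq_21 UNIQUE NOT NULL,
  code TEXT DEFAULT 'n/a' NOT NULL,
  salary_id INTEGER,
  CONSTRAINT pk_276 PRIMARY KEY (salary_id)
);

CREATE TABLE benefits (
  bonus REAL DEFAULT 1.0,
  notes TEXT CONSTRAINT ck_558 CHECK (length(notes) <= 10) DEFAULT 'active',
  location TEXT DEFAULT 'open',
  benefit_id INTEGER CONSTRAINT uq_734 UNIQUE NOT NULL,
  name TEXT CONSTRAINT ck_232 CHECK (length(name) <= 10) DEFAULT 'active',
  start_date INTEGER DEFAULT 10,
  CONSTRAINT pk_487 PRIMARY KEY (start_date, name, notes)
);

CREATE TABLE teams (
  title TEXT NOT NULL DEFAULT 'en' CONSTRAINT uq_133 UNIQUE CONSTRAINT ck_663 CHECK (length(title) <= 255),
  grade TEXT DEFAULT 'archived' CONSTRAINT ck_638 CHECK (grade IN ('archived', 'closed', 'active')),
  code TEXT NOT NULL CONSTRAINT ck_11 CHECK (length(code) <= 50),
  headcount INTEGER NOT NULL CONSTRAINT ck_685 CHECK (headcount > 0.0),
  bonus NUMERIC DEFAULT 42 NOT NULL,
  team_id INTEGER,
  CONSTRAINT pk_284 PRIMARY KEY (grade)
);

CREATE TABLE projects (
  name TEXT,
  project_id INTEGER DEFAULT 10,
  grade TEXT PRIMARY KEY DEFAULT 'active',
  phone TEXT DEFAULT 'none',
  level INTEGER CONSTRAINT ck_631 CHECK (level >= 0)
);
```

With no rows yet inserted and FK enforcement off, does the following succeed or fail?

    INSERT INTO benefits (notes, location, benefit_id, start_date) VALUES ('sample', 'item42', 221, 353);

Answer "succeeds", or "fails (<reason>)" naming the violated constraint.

NOT NULL columns: benefit_id is supplied; name defaults to 'active'; notes is supplied; start_date is supplied.
CHECK constraints: 'sample' satisfies (length(notes) <= 10).
No constraint is violated.

succeeds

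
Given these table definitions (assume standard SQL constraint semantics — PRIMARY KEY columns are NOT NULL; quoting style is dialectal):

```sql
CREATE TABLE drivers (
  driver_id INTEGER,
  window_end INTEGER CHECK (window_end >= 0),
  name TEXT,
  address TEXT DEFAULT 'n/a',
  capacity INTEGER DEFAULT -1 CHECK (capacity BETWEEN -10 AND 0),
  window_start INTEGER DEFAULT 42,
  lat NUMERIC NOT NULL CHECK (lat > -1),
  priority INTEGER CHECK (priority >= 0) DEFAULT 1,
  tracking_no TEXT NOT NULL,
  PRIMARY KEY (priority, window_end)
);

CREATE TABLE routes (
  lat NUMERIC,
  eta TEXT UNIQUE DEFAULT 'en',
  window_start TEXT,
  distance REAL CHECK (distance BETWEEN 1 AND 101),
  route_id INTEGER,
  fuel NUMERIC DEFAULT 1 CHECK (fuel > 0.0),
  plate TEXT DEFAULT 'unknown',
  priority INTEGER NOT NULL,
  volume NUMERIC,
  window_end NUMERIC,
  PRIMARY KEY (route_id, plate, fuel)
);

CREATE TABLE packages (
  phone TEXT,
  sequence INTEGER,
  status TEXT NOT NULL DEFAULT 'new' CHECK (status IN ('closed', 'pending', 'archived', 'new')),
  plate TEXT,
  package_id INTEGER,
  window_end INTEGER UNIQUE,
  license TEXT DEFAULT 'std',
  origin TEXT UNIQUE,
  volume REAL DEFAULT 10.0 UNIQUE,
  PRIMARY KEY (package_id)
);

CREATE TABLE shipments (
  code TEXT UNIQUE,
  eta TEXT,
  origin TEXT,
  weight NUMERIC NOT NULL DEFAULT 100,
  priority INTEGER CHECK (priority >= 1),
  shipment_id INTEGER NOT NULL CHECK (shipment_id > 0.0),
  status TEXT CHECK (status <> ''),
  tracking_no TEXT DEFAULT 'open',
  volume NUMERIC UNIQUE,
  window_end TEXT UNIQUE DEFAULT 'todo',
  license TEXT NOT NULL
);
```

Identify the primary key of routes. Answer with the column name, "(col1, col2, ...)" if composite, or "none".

(route_id, plate, fuel)

A table-level PRIMARY KEY clause names 3 columns: route_id, plate, fuel.
This is a composite key — the combination is unique, not each column individually.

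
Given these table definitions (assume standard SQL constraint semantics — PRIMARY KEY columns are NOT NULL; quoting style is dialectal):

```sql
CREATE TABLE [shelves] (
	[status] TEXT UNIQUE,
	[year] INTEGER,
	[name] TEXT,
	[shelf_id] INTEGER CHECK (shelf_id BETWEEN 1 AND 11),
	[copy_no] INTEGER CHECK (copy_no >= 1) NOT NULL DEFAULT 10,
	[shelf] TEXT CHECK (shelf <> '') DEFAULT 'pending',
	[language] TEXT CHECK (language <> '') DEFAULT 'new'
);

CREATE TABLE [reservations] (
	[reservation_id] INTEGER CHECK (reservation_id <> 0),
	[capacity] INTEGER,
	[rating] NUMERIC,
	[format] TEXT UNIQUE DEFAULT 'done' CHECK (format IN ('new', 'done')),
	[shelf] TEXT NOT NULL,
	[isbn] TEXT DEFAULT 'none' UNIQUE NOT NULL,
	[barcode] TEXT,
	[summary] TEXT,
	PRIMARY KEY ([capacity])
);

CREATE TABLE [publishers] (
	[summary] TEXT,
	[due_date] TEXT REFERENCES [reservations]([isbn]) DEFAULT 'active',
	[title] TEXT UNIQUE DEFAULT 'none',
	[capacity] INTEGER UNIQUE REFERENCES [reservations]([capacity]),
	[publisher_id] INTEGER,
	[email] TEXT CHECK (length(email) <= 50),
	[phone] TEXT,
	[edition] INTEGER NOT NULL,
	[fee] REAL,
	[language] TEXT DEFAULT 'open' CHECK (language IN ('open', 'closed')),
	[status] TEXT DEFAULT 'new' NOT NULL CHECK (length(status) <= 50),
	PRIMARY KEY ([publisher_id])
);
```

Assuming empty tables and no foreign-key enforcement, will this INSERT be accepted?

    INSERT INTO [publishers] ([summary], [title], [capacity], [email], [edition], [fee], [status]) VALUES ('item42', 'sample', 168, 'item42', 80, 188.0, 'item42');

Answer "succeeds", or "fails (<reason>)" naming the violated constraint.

fails (NOT NULL on publisher_id)

publisher_id is omitted from the column list and has no DEFAULT, so it would receive NULL.
But publisher_id is part of the PRIMARY KEY (implied NOT NULL).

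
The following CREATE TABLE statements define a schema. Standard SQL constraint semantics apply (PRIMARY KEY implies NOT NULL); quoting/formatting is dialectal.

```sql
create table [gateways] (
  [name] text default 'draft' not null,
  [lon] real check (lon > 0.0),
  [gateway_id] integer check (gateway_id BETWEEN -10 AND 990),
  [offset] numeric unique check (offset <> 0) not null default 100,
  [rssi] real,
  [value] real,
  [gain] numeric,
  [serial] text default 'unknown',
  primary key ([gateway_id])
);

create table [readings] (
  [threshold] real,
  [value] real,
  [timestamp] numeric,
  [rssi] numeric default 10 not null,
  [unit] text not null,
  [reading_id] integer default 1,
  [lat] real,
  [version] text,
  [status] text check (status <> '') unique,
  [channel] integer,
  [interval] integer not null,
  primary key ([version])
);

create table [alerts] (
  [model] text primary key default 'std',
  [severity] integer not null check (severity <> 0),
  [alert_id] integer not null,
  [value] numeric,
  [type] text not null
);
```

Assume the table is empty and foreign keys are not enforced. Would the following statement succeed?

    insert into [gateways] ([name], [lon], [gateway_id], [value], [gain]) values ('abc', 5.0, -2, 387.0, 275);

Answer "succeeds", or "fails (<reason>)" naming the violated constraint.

NOT NULL columns: gateway_id is supplied; name is supplied; offset defaults to 100.
CHECK constraints: 5.0 satisfies (lon > 0.0); -2 satisfies (gateway_id BETWEEN -10 AND 990).
No constraint is violated.

succeeds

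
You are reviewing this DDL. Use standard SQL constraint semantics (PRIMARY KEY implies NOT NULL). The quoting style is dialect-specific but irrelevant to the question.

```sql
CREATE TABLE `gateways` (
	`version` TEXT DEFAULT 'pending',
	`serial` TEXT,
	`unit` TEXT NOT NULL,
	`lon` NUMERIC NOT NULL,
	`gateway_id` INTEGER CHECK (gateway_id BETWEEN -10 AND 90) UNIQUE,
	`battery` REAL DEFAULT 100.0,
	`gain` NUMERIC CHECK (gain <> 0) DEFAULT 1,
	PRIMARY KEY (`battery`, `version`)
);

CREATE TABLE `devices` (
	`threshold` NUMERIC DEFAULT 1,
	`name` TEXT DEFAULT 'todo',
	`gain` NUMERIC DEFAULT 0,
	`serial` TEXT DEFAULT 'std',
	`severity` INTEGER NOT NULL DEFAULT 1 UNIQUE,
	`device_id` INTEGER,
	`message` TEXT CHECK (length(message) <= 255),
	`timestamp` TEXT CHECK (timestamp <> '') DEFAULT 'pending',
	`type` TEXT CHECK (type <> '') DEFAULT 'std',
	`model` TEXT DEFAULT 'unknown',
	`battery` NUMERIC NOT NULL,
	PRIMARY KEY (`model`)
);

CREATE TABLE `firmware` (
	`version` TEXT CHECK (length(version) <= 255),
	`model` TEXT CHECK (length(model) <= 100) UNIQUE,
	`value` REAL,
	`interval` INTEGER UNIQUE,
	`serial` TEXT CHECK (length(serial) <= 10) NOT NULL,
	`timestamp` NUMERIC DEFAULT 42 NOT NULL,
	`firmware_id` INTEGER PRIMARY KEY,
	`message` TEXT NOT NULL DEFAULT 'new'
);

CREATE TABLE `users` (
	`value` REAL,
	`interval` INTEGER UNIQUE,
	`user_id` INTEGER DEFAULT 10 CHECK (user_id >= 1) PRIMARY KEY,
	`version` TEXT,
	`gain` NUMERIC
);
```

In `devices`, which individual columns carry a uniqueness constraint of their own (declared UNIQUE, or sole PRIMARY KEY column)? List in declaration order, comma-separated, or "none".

severity, model

- threshold: no UNIQUE or single-column PK constraint.
- name: no UNIQUE or single-column PK constraint.
- gain: no UNIQUE or single-column PK constraint.
- serial: no UNIQUE or single-column PK constraint.
- severity: declared UNIQUE → unique.
- device_id: no UNIQUE or single-column PK constraint.
- message: no UNIQUE or single-column PK constraint.
- timestamp: no UNIQUE or single-column PK constraint.
- type: no UNIQUE or single-column PK constraint.
- model: single-column PRIMARY KEY → unique.
- battery: no UNIQUE or single-column PK constraint.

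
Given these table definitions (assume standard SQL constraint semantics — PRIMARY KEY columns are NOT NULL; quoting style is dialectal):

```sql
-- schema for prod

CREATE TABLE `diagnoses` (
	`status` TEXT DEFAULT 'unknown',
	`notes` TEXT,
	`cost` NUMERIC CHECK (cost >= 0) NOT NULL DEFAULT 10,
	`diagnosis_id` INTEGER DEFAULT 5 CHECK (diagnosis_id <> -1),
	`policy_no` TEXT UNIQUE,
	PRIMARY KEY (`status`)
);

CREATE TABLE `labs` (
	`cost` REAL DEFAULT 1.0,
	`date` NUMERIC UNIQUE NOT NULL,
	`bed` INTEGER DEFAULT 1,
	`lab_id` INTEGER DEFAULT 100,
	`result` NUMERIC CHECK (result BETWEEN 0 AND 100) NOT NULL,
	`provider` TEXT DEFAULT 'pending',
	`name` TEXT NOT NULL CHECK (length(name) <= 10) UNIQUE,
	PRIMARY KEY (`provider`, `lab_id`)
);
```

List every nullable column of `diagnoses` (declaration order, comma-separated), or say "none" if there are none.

- status: part of the PRIMARY KEY, which implies NOT NULL → not nullable.
- notes: no NOT NULL constraint applies → nullable.
- cost: declared NOT NULL → not nullable.
- diagnosis_id: CHECK does not forbid NULL (a CHECK constraint passes when its expression is NULL) → nullable.
- policy_no: UNIQUE does not imply NOT NULL → nullable.

notes, diagnosis_id, policy_no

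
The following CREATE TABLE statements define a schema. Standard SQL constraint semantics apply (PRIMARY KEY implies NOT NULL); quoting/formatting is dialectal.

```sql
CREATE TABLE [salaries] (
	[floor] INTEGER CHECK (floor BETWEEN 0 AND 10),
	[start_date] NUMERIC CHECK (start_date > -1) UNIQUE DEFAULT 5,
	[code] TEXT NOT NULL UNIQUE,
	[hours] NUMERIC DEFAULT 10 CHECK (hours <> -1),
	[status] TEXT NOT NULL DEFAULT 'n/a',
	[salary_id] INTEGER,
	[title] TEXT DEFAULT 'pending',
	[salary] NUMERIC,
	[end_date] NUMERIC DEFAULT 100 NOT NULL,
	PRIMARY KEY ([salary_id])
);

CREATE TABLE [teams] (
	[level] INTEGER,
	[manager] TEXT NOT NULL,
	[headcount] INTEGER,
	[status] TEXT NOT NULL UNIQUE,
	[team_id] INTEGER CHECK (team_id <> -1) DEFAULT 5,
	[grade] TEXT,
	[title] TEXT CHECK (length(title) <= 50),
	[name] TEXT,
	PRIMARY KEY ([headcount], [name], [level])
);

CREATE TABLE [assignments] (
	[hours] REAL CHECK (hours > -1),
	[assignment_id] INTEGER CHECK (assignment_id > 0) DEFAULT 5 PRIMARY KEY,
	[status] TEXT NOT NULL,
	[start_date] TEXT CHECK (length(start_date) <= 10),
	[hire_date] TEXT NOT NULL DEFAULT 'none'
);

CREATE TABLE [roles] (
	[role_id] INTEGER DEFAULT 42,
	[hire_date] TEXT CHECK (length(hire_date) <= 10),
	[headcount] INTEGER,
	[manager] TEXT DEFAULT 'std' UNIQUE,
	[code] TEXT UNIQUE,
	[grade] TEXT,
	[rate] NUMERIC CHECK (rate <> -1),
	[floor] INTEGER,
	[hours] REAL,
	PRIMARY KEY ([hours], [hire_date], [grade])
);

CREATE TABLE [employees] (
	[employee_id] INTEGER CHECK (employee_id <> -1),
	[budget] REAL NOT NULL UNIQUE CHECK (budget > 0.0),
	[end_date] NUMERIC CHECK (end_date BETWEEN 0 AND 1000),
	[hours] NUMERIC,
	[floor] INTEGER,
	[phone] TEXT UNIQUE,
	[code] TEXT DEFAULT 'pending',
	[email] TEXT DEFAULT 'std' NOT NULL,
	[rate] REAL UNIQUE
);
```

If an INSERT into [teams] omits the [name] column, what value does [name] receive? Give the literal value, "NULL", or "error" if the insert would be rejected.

error

name has no DEFAULT clause.
Omitting it would insert NULL, but it is part of the PRIMARY KEY, so the INSERT fails.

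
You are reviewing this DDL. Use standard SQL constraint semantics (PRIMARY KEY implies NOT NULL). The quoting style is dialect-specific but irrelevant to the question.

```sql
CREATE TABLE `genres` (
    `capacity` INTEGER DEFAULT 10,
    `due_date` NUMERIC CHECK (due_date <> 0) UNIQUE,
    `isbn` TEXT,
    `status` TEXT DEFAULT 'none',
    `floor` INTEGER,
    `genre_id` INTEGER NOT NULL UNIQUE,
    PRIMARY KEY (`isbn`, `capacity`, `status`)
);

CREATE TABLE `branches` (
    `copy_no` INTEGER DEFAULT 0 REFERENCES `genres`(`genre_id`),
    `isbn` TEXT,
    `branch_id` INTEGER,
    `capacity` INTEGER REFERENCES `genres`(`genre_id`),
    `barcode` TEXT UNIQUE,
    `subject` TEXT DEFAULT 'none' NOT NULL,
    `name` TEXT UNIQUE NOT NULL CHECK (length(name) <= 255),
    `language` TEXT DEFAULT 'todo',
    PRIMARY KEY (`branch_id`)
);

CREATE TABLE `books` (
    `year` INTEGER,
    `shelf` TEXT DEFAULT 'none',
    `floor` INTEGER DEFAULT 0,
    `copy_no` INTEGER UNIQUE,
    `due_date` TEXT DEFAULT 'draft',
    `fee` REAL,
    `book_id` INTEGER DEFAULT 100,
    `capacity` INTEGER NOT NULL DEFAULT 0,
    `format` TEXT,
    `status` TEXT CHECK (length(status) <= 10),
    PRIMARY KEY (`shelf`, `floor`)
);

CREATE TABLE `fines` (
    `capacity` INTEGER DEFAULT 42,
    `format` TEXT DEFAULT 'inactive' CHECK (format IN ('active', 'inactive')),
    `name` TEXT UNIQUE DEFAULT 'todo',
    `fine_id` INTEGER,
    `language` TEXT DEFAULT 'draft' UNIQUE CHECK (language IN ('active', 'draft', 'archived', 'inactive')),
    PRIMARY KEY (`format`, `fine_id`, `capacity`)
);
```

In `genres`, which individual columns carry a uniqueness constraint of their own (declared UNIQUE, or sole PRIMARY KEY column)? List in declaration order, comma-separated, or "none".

due_date, genre_id

- capacity: part of a composite PRIMARY KEY — only the tuple is unique, not this column on its own.
- due_date: declared UNIQUE → unique.
- isbn: part of a composite PRIMARY KEY — only the tuple is unique, not this column on its own.
- status: part of a composite PRIMARY KEY — only the tuple is unique, not this column on its own.
- floor: no UNIQUE or single-column PK constraint.
- genre_id: declared UNIQUE → unique.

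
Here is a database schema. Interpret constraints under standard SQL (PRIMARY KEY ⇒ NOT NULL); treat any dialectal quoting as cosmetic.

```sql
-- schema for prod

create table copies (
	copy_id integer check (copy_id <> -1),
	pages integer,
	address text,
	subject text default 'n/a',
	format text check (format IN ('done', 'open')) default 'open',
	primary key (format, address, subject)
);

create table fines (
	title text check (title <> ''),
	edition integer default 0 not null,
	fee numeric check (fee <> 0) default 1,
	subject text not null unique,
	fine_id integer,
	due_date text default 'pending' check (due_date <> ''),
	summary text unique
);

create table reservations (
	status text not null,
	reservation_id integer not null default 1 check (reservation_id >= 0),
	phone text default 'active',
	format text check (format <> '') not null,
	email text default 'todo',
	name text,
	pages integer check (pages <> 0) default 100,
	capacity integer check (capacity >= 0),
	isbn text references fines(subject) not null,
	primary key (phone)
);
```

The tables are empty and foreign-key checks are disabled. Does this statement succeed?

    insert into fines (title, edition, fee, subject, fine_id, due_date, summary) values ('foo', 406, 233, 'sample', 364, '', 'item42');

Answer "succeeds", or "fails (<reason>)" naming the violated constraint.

fails (CHECK on due_date)

The value '' for due_date violates CHECK (due_date <> '').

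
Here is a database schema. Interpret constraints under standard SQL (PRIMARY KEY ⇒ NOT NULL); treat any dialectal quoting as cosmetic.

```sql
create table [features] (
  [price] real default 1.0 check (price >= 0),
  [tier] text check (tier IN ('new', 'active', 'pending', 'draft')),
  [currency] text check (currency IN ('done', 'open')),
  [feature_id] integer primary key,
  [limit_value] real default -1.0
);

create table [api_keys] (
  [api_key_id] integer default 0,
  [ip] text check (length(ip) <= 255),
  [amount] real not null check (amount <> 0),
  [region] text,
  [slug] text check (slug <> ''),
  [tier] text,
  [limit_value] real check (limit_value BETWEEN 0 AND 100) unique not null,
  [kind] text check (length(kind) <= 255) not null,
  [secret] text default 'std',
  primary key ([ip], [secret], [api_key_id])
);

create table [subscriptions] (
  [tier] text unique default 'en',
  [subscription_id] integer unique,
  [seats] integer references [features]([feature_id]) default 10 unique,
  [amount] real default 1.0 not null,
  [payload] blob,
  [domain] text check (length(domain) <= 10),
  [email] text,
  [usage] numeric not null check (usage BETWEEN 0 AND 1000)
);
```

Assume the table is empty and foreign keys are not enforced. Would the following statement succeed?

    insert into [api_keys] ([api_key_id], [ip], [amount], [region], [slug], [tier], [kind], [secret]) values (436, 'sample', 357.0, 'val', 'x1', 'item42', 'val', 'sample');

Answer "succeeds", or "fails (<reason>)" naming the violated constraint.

fails (NOT NULL on limit_value)

limit_value is omitted from the column list and has no DEFAULT, so it would receive NULL.
But limit_value is declared NOT NULL.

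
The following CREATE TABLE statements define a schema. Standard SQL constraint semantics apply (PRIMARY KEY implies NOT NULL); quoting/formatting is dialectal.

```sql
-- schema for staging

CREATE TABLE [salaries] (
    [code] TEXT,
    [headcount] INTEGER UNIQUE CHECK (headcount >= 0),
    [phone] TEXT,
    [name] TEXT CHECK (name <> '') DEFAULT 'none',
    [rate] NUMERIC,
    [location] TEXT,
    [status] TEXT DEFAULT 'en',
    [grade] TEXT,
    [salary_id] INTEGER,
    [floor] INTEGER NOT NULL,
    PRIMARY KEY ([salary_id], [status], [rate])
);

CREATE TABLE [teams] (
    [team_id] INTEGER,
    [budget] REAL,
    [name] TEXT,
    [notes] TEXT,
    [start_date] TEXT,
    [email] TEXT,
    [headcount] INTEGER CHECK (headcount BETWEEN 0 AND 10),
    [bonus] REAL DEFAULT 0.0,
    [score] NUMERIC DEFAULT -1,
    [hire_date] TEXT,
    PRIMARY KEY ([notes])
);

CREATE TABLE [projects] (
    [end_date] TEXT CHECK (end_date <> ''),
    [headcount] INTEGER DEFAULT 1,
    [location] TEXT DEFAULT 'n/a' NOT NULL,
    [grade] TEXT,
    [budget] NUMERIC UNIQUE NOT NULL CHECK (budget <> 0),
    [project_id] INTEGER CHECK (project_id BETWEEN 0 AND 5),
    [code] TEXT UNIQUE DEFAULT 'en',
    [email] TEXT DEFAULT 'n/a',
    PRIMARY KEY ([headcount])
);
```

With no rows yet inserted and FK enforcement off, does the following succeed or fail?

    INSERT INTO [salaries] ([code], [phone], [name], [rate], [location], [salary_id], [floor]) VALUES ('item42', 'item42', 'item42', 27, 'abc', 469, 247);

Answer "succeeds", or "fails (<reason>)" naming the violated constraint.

NOT NULL columns: floor is supplied; rate is supplied; salary_id is supplied; status defaults to 'en'.
CHECK constraints: 'item42' satisfies (name <> '').
No constraint is violated.

succeeds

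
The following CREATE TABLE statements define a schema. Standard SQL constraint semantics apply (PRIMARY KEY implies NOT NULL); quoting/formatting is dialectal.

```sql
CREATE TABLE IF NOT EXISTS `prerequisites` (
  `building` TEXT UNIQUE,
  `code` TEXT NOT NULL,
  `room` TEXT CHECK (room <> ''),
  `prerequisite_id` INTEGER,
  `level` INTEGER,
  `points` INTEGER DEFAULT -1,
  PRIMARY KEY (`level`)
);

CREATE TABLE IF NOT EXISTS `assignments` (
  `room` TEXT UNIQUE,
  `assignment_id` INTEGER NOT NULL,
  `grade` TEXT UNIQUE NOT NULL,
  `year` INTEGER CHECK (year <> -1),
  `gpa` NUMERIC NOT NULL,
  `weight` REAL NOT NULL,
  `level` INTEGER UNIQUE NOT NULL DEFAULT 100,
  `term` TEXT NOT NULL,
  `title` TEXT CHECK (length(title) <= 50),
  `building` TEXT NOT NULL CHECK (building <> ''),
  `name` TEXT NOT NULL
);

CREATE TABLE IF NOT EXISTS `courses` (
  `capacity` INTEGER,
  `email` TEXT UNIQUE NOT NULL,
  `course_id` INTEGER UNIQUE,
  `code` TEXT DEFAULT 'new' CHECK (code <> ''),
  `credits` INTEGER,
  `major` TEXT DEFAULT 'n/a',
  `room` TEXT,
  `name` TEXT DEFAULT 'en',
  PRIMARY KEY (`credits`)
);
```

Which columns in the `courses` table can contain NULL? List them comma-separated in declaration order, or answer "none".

capacity, course_id, code, major, room, name

- capacity: no NOT NULL constraint applies → nullable.
- email: declared NOT NULL → not nullable.
- course_id: UNIQUE does not imply NOT NULL → nullable.
- code: CHECK does not forbid NULL (a CHECK constraint passes when its expression is NULL) → nullable.
- credits: part of the PRIMARY KEY, which implies NOT NULL → not nullable.
- major: DEFAULT only fills an omitted column; an explicit NULL is still allowed → nullable.
- room: no NOT NULL constraint applies → nullable.
- name: DEFAULT only fills an omitted column; an explicit NULL is still allowed → nullable.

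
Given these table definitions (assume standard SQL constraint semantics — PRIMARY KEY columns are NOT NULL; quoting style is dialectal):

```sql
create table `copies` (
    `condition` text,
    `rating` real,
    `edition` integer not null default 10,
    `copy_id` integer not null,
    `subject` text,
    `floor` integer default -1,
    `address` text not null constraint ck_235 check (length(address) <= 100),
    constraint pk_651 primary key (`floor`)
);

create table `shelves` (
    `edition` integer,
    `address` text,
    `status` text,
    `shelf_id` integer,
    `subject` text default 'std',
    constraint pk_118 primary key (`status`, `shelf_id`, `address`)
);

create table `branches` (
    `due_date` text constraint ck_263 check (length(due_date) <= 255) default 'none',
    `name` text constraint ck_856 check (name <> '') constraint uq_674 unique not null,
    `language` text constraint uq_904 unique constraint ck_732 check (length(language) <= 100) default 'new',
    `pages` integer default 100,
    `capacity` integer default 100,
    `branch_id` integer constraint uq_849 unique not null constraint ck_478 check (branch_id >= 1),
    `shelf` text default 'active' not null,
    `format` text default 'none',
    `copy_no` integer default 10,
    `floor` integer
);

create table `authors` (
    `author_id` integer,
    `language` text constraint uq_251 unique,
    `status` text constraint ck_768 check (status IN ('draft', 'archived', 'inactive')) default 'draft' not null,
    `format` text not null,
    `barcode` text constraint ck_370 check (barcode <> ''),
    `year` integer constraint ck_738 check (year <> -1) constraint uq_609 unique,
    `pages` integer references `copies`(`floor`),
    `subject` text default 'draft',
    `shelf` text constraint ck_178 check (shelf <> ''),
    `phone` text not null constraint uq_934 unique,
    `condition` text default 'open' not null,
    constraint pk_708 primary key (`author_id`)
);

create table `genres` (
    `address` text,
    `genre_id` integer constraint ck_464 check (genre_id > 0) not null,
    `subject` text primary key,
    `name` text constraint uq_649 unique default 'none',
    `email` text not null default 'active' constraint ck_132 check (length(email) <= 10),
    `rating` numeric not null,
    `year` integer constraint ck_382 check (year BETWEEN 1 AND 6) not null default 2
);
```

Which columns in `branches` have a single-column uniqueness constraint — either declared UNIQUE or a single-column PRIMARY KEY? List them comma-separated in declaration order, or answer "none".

name, language, branch_id

- due_date: no UNIQUE or single-column PK constraint.
- name: declared UNIQUE → unique.
- language: declared UNIQUE → unique.
- pages: no UNIQUE or single-column PK constraint.
- capacity: no UNIQUE or single-column PK constraint.
- branch_id: declared UNIQUE → unique.
- shelf: no UNIQUE or single-column PK constraint.
- format: no UNIQUE or single-column PK constraint.
- copy_no: no UNIQUE or single-column PK constraint.
- floor: no UNIQUE or single-column PK constraint.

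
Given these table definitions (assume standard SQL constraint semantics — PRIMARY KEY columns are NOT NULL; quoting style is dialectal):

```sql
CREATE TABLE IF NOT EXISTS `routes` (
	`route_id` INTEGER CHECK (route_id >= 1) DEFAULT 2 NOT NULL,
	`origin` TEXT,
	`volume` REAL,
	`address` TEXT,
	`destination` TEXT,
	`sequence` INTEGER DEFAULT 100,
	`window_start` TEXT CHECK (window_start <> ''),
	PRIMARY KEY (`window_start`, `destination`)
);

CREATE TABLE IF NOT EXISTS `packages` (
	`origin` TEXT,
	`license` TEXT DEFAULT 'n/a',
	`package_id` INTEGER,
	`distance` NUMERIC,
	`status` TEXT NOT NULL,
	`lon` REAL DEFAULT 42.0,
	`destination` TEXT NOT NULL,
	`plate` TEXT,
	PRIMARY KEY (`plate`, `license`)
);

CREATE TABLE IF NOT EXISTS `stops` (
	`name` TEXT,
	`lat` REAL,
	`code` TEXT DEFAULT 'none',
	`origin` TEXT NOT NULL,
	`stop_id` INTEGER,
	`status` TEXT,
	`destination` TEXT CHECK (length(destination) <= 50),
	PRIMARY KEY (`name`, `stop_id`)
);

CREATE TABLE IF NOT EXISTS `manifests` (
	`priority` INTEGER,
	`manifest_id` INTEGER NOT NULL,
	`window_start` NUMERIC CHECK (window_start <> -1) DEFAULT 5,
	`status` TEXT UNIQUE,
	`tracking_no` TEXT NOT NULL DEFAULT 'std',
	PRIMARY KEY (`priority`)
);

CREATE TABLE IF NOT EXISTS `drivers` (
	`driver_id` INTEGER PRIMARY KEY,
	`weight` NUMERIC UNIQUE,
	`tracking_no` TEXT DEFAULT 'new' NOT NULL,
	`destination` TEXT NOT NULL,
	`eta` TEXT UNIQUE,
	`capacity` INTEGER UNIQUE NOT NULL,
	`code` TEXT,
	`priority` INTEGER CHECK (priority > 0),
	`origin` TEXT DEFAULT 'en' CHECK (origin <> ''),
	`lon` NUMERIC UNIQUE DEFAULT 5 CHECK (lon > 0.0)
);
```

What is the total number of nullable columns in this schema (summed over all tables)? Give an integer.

routes: 4 nullable (origin, volume, address, sequence — PK (window_start, destination) and explicit NOT NULL columns excluded).
packages: 4 nullable (origin, package_id, distance, lon — PK (plate, license) and explicit NOT NULL columns excluded).
stops: 4 nullable (lat, code, status, destination — PK (name, stop_id) and explicit NOT NULL columns excluded).
manifests: 2 nullable (window_start, status — PK (priority) and explicit NOT NULL columns excluded).
drivers: 6 nullable (weight, eta, code, priority, origin, lon — PK (driver_id) and explicit NOT NULL columns excluded).
Total: 4 + 4 + 4 + 2 + 6 = 20.

20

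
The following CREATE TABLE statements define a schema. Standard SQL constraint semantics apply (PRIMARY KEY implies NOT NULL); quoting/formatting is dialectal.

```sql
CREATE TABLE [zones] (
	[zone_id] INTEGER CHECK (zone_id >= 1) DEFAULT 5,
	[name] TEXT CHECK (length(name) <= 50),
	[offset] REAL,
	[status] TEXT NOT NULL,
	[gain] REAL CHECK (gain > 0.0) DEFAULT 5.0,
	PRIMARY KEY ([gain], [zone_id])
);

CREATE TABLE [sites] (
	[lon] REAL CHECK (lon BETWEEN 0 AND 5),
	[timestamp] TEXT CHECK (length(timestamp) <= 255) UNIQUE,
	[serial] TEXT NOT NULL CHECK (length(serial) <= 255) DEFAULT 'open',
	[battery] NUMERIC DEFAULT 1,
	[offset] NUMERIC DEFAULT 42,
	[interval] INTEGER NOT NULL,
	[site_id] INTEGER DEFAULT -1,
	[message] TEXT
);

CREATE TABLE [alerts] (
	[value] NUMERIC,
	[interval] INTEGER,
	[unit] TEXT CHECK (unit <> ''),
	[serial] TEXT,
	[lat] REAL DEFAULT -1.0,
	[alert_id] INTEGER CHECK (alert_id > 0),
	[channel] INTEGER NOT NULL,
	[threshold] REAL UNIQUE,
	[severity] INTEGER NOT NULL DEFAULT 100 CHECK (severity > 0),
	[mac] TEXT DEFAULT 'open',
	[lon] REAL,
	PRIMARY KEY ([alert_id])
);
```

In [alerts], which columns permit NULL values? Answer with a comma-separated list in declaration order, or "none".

- value: no NOT NULL constraint applies → nullable.
- interval: no NOT NULL constraint applies → nullable.
- unit: CHECK does not forbid NULL (a CHECK constraint passes when its expression is NULL) → nullable.
- serial: no NOT NULL constraint applies → nullable.
- lat: DEFAULT only fills an omitted column; an explicit NULL is still allowed → nullable.
- alert_id: part of the PRIMARY KEY, which implies NOT NULL → not nullable.
- channel: declared NOT NULL → not nullable.
- threshold: UNIQUE does not imply NOT NULL → nullable.
- severity: declared NOT NULL → not nullable.
- mac: DEFAULT only fills an omitted column; an explicit NULL is still allowed → nullable.
- lon: no NOT NULL constraint applies → nullable.

value, interval, unit, serial, lat, threshold, mac, lon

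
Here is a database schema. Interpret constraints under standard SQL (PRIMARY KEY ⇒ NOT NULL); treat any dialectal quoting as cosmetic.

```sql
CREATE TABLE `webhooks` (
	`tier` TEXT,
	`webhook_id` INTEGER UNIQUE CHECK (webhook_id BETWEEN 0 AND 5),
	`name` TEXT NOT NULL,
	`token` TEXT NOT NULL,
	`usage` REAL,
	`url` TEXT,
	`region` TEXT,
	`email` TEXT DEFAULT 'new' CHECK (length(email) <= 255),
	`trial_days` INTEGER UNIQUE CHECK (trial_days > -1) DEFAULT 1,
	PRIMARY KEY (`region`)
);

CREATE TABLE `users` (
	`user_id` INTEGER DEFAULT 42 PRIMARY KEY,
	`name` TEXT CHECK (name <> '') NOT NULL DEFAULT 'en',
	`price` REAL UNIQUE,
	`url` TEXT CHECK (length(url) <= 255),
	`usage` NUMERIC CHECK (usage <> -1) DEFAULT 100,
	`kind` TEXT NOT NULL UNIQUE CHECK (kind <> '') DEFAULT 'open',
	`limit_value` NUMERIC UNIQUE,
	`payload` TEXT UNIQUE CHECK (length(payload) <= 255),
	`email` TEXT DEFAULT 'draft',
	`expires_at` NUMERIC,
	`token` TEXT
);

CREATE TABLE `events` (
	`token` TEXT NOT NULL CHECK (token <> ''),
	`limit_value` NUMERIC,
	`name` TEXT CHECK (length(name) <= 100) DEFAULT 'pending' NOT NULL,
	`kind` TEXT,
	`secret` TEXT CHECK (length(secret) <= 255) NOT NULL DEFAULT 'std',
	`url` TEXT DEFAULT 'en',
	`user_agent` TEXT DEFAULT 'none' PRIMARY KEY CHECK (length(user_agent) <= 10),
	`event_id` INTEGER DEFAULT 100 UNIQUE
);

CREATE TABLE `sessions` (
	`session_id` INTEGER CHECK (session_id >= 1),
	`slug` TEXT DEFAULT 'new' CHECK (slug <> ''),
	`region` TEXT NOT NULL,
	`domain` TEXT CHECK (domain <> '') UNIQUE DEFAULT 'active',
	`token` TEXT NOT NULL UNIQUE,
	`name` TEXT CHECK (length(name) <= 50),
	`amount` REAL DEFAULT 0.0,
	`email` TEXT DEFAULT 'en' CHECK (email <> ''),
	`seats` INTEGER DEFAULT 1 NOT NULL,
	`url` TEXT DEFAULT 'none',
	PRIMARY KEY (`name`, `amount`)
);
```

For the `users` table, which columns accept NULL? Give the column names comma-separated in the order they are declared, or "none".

price, url, usage, limit_value, payload, email, expires_at, token

- user_id: part of the PRIMARY KEY, which implies NOT NULL → not nullable.
- name: declared NOT NULL → not nullable.
- price: UNIQUE does not imply NOT NULL → nullable.
- url: CHECK does not forbid NULL (a CHECK constraint passes when its expression is NULL) → nullable.
- usage: CHECK does not forbid NULL (a CHECK constraint passes when its expression is NULL) → nullable.
- kind: declared NOT NULL → not nullable.
- limit_value: UNIQUE does not imply NOT NULL → nullable.
- payload: CHECK does not forbid NULL (a CHECK constraint passes when its expression is NULL) → nullable.
- email: DEFAULT only fills an omitted column; an explicit NULL is still allowed → nullable.
- expires_at: no NOT NULL constraint applies → nullable.
- token: no NOT NULL constraint applies → nullable.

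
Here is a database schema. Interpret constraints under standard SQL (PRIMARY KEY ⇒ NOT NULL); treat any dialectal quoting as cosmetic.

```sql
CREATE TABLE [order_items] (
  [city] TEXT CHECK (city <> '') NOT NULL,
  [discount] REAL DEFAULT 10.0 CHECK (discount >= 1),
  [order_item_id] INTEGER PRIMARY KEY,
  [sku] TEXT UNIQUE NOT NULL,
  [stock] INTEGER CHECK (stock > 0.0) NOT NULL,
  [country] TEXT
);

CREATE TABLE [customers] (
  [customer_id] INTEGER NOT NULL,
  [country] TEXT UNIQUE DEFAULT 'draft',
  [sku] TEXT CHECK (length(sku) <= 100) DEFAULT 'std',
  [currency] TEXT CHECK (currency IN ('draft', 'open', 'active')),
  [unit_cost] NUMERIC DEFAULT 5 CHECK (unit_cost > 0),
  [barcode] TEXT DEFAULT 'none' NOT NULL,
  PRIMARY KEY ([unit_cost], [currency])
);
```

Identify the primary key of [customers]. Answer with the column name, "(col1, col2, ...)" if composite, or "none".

A table-level PRIMARY KEY clause names 2 columns: unit_cost, currency.
This is a composite key — the combination is unique, not each column individually.

(unit_cost, currency)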